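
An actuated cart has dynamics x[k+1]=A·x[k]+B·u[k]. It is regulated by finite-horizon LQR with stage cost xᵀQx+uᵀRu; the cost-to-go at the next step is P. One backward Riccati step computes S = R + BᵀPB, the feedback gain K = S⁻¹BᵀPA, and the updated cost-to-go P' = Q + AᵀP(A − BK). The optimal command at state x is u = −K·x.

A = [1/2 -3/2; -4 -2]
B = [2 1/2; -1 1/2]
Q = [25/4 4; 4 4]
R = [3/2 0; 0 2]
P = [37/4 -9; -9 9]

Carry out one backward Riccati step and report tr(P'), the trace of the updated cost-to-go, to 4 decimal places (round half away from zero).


15.8375

BᵀP = [27.5000 -27.0000; 0.1250 0.0000]
S = R + BᵀPB = [3/2 0; 0 2] + [82.0000 0.2500; 0.2500 0.0625] = [83.5000 0.2500; 0.2500 2.0625]
BᵀPA = [121.7500 12.7500; 0.0625 -0.1875]
K = S⁻¹·BᵀPA = [1.4585 0.1530; -0.1465 -0.1095]
A−BK = [-2.3438 -1.7513; -2.4682 -1.7922]
AᵀP(A−BK) = [4.7466 1.4389; 1.4389 0.8409]
P' = Q + AᵀP(A−BK) = [10.9966 5.4389; 5.4389 4.8409]
tr(P') = 15.8375


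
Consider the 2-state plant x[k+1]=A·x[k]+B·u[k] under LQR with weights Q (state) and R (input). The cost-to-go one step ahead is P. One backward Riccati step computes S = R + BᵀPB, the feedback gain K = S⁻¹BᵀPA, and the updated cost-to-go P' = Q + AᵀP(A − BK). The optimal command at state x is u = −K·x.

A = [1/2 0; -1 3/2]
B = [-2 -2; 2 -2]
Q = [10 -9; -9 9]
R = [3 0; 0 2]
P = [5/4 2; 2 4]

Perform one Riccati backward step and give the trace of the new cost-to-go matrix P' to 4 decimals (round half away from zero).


19.7428

BᵀP = [1.5000 4.0000; -6.5000 -12.0000]
S = R + BᵀPB = [3 0; 0 2] + [5.0000 -11.0000; -11.0000 37.0000] = [8.0000 -11.0000; -11.0000 39.0000]
BᵀPA = [-3.2500 6.0000; 8.7500 -18.0000]
K = S⁻¹·BᵀPA = [-0.1597 0.1885; 0.1793 -0.4084]
A−BK = [0.5393 -0.4398; -0.3220 0.3063]
AᵀP(A−BK) = [0.2245 -0.3141; -0.3141 0.5183]
P' = Q + AᵀP(A−BK) = [10.2245 -9.3141; -9.3141 9.5183]
tr(P') = 19.7428


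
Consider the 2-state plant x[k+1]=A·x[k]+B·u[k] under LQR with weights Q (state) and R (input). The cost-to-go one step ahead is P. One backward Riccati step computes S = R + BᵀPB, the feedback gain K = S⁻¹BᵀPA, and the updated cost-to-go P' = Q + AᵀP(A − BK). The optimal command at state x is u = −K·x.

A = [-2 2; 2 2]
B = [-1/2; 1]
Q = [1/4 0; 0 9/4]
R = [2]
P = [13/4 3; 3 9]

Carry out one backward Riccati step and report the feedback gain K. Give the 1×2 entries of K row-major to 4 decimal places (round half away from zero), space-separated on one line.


BᵀP = [1.3750 7.5000]
S = R + BᵀPB = [2] + [6.8125] = [8.8125]
BᵀPA = [12.2500 17.7500]
K = S⁻¹·BᵀPA = [1.3901 2.0142]
A−BK = [-1.3050 3.0071; 0.6099 -0.0142]
AᵀP(A−BK) = [7.9716 -1.6738; -1.6738 37.2482]
P' = Q + AᵀP(A−BK) = [8.2216 -1.6738; -1.6738 39.4982]
tr(P') = 47.7199

1.3901 2.0142


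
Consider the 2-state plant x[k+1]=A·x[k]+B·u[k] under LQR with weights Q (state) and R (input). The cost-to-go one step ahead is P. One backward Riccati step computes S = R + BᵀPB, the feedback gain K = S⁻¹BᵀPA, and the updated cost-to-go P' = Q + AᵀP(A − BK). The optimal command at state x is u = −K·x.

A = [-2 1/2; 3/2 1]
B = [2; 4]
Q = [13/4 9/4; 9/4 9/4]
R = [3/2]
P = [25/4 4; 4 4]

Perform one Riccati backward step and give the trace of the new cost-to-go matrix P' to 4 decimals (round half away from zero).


12.7385

BᵀP = [28.5000 24.0000]
S = R + BᵀPB = [3/2] + [153.0000] = [154.5000]
BᵀPA = [-21.0000 38.2500]
K = S⁻¹·BᵀPA = [-0.1359 0.2476]
A−BK = [-1.7282 0.0049; 2.0437 0.0097]
AᵀP(A−BK) = [7.1456 -0.0510; -0.0510 0.0928]
P' = Q + AᵀP(A−BK) = [10.3956 2.1990; 2.1990 2.3428]
tr(P') = 12.7385


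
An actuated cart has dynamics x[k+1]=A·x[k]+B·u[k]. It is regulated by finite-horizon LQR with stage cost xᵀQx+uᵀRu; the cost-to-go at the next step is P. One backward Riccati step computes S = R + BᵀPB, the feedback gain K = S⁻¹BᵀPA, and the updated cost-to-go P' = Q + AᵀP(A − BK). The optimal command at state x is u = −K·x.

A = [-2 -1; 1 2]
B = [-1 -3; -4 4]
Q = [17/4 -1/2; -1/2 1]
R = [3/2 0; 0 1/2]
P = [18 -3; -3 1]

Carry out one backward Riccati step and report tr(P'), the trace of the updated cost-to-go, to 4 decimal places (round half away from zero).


5.6252

BᵀP = [-6.0000 -1.0000; -66.0000 13.0000]
S = R + BᵀPB = [3/2 0; 0 1/2] + [10.0000 14.0000; 14.0000 250.0000] = [11.5000 14.0000; 14.0000 250.5000]
BᵀPA = [11.0000 4.0000; 145.0000 92.0000]
K = S⁻¹·BᵀPA = [0.2702 -0.1065; 0.5637 0.3732]
A−BK = [-0.0386 0.0131; -0.1740 0.0810]
AᵀP(A−BK) = [0.2852 0.0550; 0.0550 0.0900]
P' = Q + AᵀP(A−BK) = [4.5352 -0.4450; -0.4450 1.0900]
tr(P') = 5.6252


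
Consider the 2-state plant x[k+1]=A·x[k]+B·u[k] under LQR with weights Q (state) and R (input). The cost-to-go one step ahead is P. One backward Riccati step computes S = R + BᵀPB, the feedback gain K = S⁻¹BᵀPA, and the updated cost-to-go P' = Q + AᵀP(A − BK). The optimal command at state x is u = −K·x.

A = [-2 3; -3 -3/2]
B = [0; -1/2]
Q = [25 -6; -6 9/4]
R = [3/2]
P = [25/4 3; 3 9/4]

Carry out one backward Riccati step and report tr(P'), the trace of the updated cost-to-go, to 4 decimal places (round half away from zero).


119.2727

BᵀP = [-1.5000 -1.1250]
S = R + BᵀPB = [3/2] + [0.5625] = [2.0625]
BᵀPA = [6.3750 -2.8125]
K = S⁻¹·BᵀPA = [3.0909 -1.3636]
A−BK = [-2.0000 3.0000; -1.4545 -2.1818]
AᵀP(A−BK) = [61.5455 -36.6818; -36.6818 30.4773]
P' = Q + AᵀP(A−BK) = [86.5455 -42.6818; -42.6818 32.7273]
tr(P') = 119.2727


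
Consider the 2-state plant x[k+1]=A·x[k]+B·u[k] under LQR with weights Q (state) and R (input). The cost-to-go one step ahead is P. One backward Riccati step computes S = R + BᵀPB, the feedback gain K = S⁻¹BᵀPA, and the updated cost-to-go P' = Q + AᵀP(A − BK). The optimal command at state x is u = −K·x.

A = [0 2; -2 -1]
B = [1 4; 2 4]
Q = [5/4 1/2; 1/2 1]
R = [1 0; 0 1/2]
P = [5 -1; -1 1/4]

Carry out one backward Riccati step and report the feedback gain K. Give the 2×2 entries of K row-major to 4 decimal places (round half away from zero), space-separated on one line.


BᵀP = [3.0000 -0.5000; 16.0000 -3.0000]
S = R + BᵀPB = [1 0; 0 1/2] + [2.0000 10.0000; 10.0000 52.0000] = [3.0000 10.0000; 10.0000 52.5000]
BᵀPA = [1.0000 6.5000; 6.0000 35.0000]
K = S⁻¹·BᵀPA = [-0.1304 -0.1522; 0.1391 0.6957]
A−BK = [-0.4261 -0.6304; -2.2957 -3.4783]
AᵀP(A−BK) = [0.2957 0.4783; 0.4783 0.8913]
P' = Q + AᵀP(A−BK) = [1.5457 0.9783; 0.9783 1.8913]
tr(P') = 3.4370

-0.1304 -0.1522 0.1391 0.6957


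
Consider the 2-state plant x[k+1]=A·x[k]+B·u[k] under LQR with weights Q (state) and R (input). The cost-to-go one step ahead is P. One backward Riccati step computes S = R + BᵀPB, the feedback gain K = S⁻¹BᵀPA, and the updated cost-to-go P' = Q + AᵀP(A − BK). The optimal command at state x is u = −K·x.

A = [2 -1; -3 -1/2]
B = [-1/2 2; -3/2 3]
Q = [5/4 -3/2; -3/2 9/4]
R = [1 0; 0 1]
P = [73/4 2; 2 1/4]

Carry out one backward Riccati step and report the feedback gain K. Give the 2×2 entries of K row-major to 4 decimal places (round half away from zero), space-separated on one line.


-0.0912 0.1015 0.6799 -0.4189

BᵀP = [-12.1250 -1.3750; 42.5000 4.7500]
S = R + BᵀPB = [1 0; 0 1] + [8.1250 -28.3750; -28.3750 99.2500] = [9.1250 -28.3750; -28.3750 100.2500]
BᵀPA = [-20.1250 12.8125; 70.7500 -44.8750]
K = S⁻¹·BᵀPA = [-0.0912 0.1015; 0.6799 -0.4189]
A−BK = [0.5946 -0.1114; -5.1766 0.9089]
AᵀP(A−BK) = [1.3101 -0.4450; -0.4450 0.2138]
P' = Q + AᵀP(A−BK) = [2.5601 -1.9450; -1.9450 2.4638]
tr(P') = 5.0239


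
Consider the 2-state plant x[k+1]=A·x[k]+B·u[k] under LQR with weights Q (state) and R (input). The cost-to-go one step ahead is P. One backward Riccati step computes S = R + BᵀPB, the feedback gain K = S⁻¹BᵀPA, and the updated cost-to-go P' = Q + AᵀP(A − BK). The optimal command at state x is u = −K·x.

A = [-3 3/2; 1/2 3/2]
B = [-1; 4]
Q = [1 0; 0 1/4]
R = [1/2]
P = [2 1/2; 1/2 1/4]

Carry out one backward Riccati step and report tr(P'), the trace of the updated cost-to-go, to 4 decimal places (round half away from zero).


24.8750

BᵀP = [0.0000 0.5000]
S = R + BᵀPB = [1/2] + [2.0000] = [2.5000]
BᵀPA = [0.2500 0.7500]
K = S⁻¹·BᵀPA = [0.1000 0.3000]
A−BK = [-2.9000 1.8000; 0.1000 0.3000]
AᵀP(A−BK) = [16.5375 -10.7625; -10.7625 7.0875]
P' = Q + AᵀP(A−BK) = [17.5375 -10.7625; -10.7625 7.3375]
tr(P') = 24.8750


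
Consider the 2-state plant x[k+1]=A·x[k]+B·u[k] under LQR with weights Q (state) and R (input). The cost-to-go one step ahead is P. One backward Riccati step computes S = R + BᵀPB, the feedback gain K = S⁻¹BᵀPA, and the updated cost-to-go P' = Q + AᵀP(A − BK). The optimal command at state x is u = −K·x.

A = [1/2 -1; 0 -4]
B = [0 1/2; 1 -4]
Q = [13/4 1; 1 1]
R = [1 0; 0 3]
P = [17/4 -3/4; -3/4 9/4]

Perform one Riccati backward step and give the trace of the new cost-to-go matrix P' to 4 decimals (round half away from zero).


13.8478

BᵀP = [-0.7500 2.2500; 5.1250 -9.3750]
S = R + BᵀPB = [1 0; 0 3] + [2.2500 -9.3750; -9.3750 40.0625] = [3.2500 -9.3750; -9.3750 43.0625]
BᵀPA = [-0.3750 -8.2500; 2.5625 32.3750]
K = S⁻¹·BᵀPA = [0.1513 -0.9940; 0.0924 0.5354]
A−BK = [0.4538 -1.2677; 0.2185 -0.8643]
AᵀP(A−BK) = [0.8824 -2.3697; -2.3697 8.7155]
P' = Q + AᵀP(A−BK) = [4.1324 -1.3697; -1.3697 9.7155]
tr(P') = 13.8478


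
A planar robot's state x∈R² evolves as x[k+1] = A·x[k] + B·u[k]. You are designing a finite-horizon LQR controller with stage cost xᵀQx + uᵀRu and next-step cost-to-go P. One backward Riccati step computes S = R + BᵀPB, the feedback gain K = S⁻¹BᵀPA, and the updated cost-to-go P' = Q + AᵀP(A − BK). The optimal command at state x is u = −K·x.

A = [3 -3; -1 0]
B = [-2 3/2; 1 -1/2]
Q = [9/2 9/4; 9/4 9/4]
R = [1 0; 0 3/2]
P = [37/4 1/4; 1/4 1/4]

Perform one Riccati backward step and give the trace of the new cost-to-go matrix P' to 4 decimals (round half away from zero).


BᵀP = [-18.2500 -0.2500; 13.7500 0.2500]
S = R + BᵀPB = [1 0; 0 3/2] + [36.2500 -27.2500; -27.2500 20.5000] = [37.2500 -27.2500; -27.2500 22.0000]
BᵀPA = [-54.5000 54.7500; 41.0000 -41.2500]
K = S⁻¹·BᵀPA = [-1.0626 1.0455; 0.5475 -0.5800]
A−BK = [0.0536 -0.0390; 0.3363 -1.3355]
AᵀP(A−BK) = [1.6426 -1.7400; -1.7400 2.0837]
P' = Q + AᵀP(A−BK) = [6.1426 0.5100; 0.5100 4.3337]
tr(P') = 10.4762

10.4762


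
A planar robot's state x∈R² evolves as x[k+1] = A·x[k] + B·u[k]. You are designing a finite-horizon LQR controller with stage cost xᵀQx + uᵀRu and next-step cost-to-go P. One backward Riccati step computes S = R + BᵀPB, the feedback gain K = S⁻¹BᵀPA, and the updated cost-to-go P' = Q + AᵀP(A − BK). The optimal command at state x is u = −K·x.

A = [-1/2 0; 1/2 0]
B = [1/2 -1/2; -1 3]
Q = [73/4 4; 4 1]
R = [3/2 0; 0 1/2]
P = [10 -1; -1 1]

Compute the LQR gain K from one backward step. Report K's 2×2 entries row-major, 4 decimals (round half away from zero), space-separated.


-0.3889 0.0000 0.1889 0.0000

BᵀP = [6.0000 -1.5000; -8.0000 3.5000]
S = R + BᵀPB = [3/2 0; 0 1/2] + [4.5000 -7.5000; -7.5000 14.5000] = [6.0000 -7.5000; -7.5000 15.0000]
BᵀPA = [-3.7500 0.0000; 5.7500 0.0000]
K = S⁻¹·BᵀPA = [-0.3889 0.0000; 0.1889 0.0000]
A−BK = [-0.2111 0.0000; -0.4556 0.0000]
AᵀP(A−BK) = [0.7056 0.0000; 0.0000 0.0000]
P' = Q + AᵀP(A−BK) = [18.9556 4.0000; 4.0000 1.0000]
tr(P') = 19.9556


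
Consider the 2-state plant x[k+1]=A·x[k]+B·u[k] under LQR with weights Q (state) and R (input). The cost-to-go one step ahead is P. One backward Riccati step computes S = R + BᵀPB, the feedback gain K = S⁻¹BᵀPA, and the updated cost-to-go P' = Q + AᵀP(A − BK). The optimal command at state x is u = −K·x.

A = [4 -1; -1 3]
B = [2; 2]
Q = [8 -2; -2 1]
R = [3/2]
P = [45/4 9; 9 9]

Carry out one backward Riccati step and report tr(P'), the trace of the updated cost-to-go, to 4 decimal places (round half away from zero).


BᵀP = [40.5000 36.0000]
S = R + BᵀPB = [3/2] + [153.0000] = [154.5000]
BᵀPA = [126.0000 67.5000]
K = S⁻¹·BᵀPA = [0.8155 0.4369]
A−BK = [2.3689 -1.8738; -2.6311 2.1262]
AᵀP(A−BK) = [14.2427 -10.0485; -10.0485 8.7597]
P' = Q + AᵀP(A−BK) = [22.2427 -12.0485; -12.0485 9.7597]
tr(P') = 32.0024

32.0024


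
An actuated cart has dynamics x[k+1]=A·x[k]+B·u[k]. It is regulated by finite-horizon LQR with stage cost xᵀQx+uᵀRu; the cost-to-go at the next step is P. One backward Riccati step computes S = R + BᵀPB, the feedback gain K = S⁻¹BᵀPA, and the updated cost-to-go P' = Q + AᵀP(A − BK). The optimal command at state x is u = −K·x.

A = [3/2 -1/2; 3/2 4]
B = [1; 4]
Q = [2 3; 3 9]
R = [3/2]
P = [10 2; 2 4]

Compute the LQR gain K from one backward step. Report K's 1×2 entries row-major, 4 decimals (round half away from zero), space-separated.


0.5902 0.6885

BᵀP = [18.0000 18.0000]
S = R + BᵀPB = [3/2] + [90.0000] = [91.5000]
BᵀPA = [54.0000 63.0000]
K = S⁻¹·BᵀPA = [0.5902 0.6885]
A−BK = [0.9098 -1.1885; -0.8607 1.2459]
AᵀP(A−BK) = [8.6311 -10.1803; -10.1803 15.1230]
P' = Q + AᵀP(A−BK) = [10.6311 -7.1803; -7.1803 24.1230]
tr(P') = 34.7541


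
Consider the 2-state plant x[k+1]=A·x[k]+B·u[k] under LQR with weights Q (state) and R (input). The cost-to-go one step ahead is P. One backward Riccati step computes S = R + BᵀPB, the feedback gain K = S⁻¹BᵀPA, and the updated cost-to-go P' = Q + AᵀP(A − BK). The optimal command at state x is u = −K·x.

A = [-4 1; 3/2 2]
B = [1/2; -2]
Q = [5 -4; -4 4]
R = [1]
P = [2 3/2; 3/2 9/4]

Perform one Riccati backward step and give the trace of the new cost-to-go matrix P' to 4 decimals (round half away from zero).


32.2771

BᵀP = [-2.0000 -3.7500]
S = R + BᵀPB = [1] + [6.5000] = [7.5000]
BᵀPA = [2.3750 -9.5000]
K = S⁻¹·BᵀPA = [0.3167 -1.2667]
A−BK = [-4.1583 1.6333; 2.1333 -0.5333]
AᵀP(A−BK) = [18.3104 -7.9917; -7.9917 4.9667]
P' = Q + AᵀP(A−BK) = [23.3104 -11.9917; -11.9917 8.9667]
tr(P') = 32.2771


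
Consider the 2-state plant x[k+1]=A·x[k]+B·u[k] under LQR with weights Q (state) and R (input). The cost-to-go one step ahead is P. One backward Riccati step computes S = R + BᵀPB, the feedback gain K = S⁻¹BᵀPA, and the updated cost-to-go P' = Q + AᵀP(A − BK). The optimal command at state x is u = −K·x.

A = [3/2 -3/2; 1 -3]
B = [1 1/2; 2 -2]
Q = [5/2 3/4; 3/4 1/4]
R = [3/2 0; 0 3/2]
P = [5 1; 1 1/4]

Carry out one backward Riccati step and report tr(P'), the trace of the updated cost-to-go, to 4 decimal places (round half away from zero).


7.6274

BᵀP = [7.0000 1.5000; 0.5000 0.0000]
S = R + BᵀPB = [3/2 0; 0 3/2] + [10.0000 0.5000; 0.5000 0.2500] = [11.5000 0.5000; 0.5000 1.7500]
BᵀPA = [12.0000 -15.0000; 0.7500 -0.7500]
K = S⁻¹·BᵀPA = [1.0377 -1.3019; 0.1321 -0.0566]
A−BK = [0.3962 -0.1698; -0.8113 -0.5094]
AᵀP(A−BK) = [1.9481 -2.3349; -2.3349 2.9292]
P' = Q + AᵀP(A−BK) = [4.4481 -1.5849; -1.5849 3.1792]
tr(P') = 7.6274


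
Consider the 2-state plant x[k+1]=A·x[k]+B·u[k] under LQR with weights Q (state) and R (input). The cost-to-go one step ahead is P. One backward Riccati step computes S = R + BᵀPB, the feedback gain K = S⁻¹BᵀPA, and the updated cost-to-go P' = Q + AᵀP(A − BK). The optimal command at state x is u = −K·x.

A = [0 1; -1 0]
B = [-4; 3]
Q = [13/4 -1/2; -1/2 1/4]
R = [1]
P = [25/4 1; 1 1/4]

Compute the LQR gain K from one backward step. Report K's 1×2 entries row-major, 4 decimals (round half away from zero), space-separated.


BᵀP = [-22.0000 -3.2500]
S = R + BᵀPB = [1] + [78.2500] = [79.2500]
BᵀPA = [3.2500 -22.0000]
K = S⁻¹·BᵀPA = [0.0410 -0.2776]
A−BK = [0.1640 -0.1104; -1.1230 0.8328]
AᵀP(A−BK) = [0.1167 -0.0978; -0.0978 0.1427]
P' = Q + AᵀP(A−BK) = [3.3667 -0.5978; -0.5978 0.3927]
tr(P') = 3.7595

0.0410 -0.2776


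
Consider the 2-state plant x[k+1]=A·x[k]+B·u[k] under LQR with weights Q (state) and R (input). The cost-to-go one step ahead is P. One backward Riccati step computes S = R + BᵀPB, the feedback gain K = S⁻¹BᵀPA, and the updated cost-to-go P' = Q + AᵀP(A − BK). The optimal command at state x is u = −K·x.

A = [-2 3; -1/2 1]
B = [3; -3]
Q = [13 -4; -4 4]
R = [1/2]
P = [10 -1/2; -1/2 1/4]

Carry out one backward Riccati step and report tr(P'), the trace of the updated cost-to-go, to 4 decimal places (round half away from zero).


22.0488

BᵀP = [31.5000 -2.2500]
S = R + BᵀPB = [1/2] + [101.2500] = [101.7500]
BᵀPA = [-61.8750 92.2500]
K = S⁻¹·BᵀPA = [-0.6081 0.9066]
A−BK = [-0.1757 0.2801; -2.3243 3.7199]
AᵀP(A−BK) = [1.4358 -2.2770; -2.2770 3.6130]
P' = Q + AᵀP(A−BK) = [14.4358 -6.2770; -6.2770 7.6130]
tr(P') = 22.0488


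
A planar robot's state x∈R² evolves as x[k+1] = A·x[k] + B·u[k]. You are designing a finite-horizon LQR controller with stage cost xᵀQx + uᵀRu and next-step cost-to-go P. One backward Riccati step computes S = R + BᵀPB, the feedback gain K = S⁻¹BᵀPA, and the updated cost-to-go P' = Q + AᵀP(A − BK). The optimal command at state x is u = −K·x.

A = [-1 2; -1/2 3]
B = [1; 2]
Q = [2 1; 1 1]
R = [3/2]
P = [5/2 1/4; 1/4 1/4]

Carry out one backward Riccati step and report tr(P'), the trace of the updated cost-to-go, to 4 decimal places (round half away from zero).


7.8203

BᵀP = [3.0000 0.7500]
S = R + BᵀPB = [3/2] + [4.5000] = [6.0000]
BᵀPA = [-3.3750 8.2500]
K = S⁻¹·BᵀPA = [-0.5625 1.3750]
A−BK = [-0.4375 0.6250; 0.6250 0.2500]
AᵀP(A−BK) = [0.9141 -1.7344; -1.7344 3.9063]
P' = Q + AᵀP(A−BK) = [2.9141 -0.7344; -0.7344 4.9063]
tr(P') = 7.8203


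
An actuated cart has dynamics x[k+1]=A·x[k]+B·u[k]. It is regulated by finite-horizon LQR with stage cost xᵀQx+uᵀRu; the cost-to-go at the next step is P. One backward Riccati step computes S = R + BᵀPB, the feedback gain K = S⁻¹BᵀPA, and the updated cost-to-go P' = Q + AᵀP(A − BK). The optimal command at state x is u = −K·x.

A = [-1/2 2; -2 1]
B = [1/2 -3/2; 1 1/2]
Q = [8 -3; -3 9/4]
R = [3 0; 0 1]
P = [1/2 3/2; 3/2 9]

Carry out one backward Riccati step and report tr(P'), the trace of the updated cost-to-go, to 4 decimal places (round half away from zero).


22.2834

BᵀP = [1.7500 9.7500; 0.0000 2.2500]
S = R + BᵀPB = [3 0; 0 1] + [10.6250 2.2500; 2.2500 1.1250] = [13.6250 2.2500; 2.2500 2.1250]
BᵀPA = [-20.3750 13.2500; -4.5000 2.2500]
K = S⁻¹·BᵀPA = [-1.3885 0.9666; -0.6475 0.0353]
A−BK = [-0.7770 1.5697; -0.2878 0.0157]
AᵀP(A−BK) = [7.9209 -5.3957; -5.3957 4.1125]
P' = Q + AᵀP(A−BK) = [15.9209 -8.3957; -8.3957 6.3625]
tr(P') = 22.2834


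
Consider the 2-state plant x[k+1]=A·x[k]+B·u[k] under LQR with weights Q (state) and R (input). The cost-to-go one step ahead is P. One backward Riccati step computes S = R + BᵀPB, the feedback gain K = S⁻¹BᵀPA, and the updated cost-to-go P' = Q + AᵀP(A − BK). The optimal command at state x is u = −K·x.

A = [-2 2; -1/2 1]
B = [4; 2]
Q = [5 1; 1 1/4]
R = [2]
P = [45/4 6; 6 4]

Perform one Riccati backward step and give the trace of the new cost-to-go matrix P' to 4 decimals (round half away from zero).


BᵀP = [57.0000 32.0000]
S = R + BᵀPB = [2] + [292.0000] = [294.0000]
BᵀPA = [-130.0000 146.0000]
K = S⁻¹·BᵀPA = [-0.4422 0.4966]
A−BK = [-0.2313 0.0136; 0.3844 0.0068]
AᵀP(A−BK) = [0.5170 -0.4422; -0.4422 0.4966]
P' = Q + AᵀP(A−BK) = [5.5170 0.5578; 0.5578 0.7466]
tr(P') = 6.2636

6.2636


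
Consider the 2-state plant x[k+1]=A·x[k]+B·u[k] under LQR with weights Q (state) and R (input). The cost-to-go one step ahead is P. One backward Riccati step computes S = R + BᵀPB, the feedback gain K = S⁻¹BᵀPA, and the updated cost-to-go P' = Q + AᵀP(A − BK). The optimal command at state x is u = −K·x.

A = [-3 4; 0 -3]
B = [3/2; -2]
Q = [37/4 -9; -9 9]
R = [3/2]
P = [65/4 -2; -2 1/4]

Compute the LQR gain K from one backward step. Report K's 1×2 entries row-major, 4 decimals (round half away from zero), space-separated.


BᵀP = [28.3750 -3.5000]
S = R + BᵀPB = [3/2] + [49.5625] = [51.0625]
BᵀPA = [-85.1250 124.0000]
K = S⁻¹·BᵀPA = [-1.6671 2.4284]
A−BK = [-0.4994 0.3574; -3.3341 1.8568]
AᵀP(A−BK) = [4.3403 -6.2827; -6.2827 9.1288]
P' = Q + AᵀP(A−BK) = [13.5903 -15.2827; -15.2827 18.1288]
tr(P') = 31.7191

-1.6671 2.4284


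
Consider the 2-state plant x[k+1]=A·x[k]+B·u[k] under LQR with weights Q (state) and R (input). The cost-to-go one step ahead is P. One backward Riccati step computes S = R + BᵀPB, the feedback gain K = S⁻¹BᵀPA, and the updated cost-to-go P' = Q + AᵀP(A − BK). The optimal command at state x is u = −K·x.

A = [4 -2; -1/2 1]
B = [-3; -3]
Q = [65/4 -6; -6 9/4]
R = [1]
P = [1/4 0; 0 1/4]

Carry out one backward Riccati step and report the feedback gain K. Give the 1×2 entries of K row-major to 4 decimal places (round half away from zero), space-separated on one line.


BᵀP = [-0.7500 -0.7500]
S = R + BᵀPB = [1] + [4.5000] = [5.5000]
BᵀPA = [-2.6250 0.7500]
K = S⁻¹·BᵀPA = [-0.4773 0.1364]
A−BK = [2.5682 -1.5909; -1.9318 1.4091]
AᵀP(A−BK) = [2.8097 -1.7670; -1.7670 1.1477]
P' = Q + AᵀP(A−BK) = [19.0597 -7.7670; -7.7670 3.3977]
tr(P') = 22.4574

-0.4773 0.1364


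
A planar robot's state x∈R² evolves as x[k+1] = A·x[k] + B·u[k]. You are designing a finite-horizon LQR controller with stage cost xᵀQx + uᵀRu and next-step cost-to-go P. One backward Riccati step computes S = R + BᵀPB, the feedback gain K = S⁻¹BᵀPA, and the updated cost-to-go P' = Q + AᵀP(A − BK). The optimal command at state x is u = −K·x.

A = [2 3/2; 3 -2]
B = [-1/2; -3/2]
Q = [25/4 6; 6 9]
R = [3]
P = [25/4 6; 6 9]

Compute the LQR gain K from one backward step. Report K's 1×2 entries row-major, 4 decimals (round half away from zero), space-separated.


-2.1811 0.4381

BᵀP = [-12.1250 -16.5000]
S = R + BᵀPB = [3] + [30.8125] = [33.8125]
BᵀPA = [-73.7500 14.8125]
K = S⁻¹·BᵀPA = [-2.1811 0.4381]
A−BK = [0.9094 1.7190; -0.2717 -1.3429]
AᵀP(A−BK) = [17.1405 0.0582; 0.0582 7.5735]
P' = Q + AᵀP(A−BK) = [23.3905 6.0582; 6.0582 16.5735]
tr(P') = 39.9640


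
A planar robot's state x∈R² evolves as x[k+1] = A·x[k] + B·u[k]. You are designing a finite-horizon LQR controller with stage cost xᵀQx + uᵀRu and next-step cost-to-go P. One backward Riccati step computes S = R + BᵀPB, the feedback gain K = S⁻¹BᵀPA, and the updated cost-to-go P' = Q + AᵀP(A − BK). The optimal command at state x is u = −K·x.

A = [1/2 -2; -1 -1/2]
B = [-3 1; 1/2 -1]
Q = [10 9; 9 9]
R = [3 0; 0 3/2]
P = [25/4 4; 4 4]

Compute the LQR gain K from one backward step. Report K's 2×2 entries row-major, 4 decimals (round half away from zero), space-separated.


0.1011 0.8421 0.4820 0.3158

BᵀP = [-16.7500 -10.0000; 2.2500 0.0000]
S = R + BᵀPB = [3 0; 0 3/2] + [45.2500 -6.7500; -6.7500 2.2500] = [48.2500 -6.7500; -6.7500 3.7500]
BᵀPA = [1.6250 38.5000; 1.1250 -4.5000]
K = S⁻¹·BᵀPA = [0.1011 0.8421; 0.4820 0.3158]
A−BK = [0.3213 0.2105; -0.5686 -0.6053]
AᵀP(A−BK) = [0.8560 1.0263; 1.0263 3.0000]
P' = Q + AᵀP(A−BK) = [10.8560 10.0263; 10.0263 12.0000]
tr(P') = 22.8560


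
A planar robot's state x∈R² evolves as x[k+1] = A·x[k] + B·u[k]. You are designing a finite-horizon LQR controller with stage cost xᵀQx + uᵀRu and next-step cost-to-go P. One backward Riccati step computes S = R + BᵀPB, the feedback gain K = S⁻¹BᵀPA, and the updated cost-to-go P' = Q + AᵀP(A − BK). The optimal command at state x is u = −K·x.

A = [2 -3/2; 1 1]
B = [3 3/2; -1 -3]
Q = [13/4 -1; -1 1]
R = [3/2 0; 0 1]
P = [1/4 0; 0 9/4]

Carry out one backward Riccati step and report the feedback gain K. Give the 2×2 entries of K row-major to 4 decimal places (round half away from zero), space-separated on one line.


BᵀP = [0.7500 -2.2500; 0.3750 -6.7500]
S = R + BᵀPB = [3/2 0; 0 1] + [4.5000 7.8750; 7.8750 20.8125] = [6.0000 7.8750; 7.8750 21.8125]
BᵀPA = [-0.7500 -3.3750; -6.0000 -7.3125]
K = S⁻¹·BᵀPA = [0.4486 -0.2328; -0.4370 -0.2512]
A−BK = [1.3097 -0.4248; 0.1375 0.0136]
AᵀP(A−BK) = [0.9643 -0.1818; -0.1818 0.1899]
P' = Q + AᵀP(A−BK) = [4.2143 -1.1818; -1.1818 1.1899]
tr(P') = 5.4042

0.4486 -0.2328 -0.4370 -0.2512


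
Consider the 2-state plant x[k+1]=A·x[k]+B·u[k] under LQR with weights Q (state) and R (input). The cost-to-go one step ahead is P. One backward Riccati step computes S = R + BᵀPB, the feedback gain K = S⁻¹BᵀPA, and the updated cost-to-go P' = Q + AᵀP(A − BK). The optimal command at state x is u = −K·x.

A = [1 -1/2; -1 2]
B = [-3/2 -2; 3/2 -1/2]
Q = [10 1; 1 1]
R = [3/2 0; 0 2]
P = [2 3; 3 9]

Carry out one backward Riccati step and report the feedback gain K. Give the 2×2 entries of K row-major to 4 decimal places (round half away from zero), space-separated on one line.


-0.5632 1.0085 0.0425 -0.5855

BᵀP = [1.5000 9.0000; -5.5000 -10.5000]
S = R + BᵀPB = [3/2 0; 0 2] + [11.2500 -7.5000; -7.5000 16.2500] = [12.7500 -7.5000; -7.5000 18.2500]
BᵀPA = [-7.5000 17.2500; 5.0000 -18.2500]
K = S⁻¹·BᵀPA = [-0.5632 1.0085; 0.0425 -0.5855]
A−BK = [0.2402 -0.1583; -0.1339 0.1945]
AᵀP(A−BK) = [0.5632 -1.0085; -1.0085 2.4171]
P' = Q + AᵀP(A−BK) = [10.5632 -0.0085; -0.0085 3.4171]
tr(P') = 13.9803


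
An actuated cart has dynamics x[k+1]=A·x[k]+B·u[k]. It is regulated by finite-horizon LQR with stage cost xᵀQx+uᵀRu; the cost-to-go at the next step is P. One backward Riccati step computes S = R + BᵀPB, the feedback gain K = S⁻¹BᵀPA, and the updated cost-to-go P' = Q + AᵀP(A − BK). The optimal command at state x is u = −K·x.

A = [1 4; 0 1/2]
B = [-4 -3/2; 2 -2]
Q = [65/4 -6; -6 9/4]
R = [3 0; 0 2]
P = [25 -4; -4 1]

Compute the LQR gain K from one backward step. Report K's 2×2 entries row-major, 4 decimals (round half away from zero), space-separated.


-0.1935 -0.7308 -0.1339 -0.6253

BᵀP = [-108.0000 18.0000; -29.5000 4.0000]
S = R + BᵀPB = [3 0; 0 2] + [468.0000 126.0000; 126.0000 36.2500] = [471.0000 126.0000; 126.0000 38.2500]
BᵀPA = [-108.0000 -423.0000; -29.5000 -116.0000]
K = S⁻¹·BᵀPA = [-0.1935 -0.7308; -0.1339 -0.6253]
A−BK = [0.0252 0.1388; 0.1192 0.7110]
AᵀP(A−BK) = [0.1542 0.6260; 0.6260 2.5819]
P' = Q + AᵀP(A−BK) = [16.4042 -5.3740; -5.3740 4.8319]
tr(P') = 21.2362


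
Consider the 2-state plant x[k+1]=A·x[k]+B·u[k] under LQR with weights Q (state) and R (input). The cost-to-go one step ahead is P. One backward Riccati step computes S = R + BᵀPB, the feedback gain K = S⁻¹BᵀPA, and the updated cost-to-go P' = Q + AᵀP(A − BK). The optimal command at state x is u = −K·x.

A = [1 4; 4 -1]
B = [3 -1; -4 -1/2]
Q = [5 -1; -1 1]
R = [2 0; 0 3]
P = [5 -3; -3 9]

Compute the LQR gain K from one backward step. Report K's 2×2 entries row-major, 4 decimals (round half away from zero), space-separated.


BᵀP = [27.0000 -45.0000; -3.5000 -1.5000]
S = R + BᵀPB = [2 0; 0 3] + [261.0000 -4.5000; -4.5000 4.2500] = [263.0000 -4.5000; -4.5000 7.2500]
BᵀPA = [-153.0000 153.0000; -9.5000 -12.5000]
K = S⁻¹·BᵀPA = [-0.6107 0.5582; -1.6894 -1.3777]
A−BK = [1.1426 0.9478; 0.7127 0.5439]
AᵀP(A−BK) = [15.5208 11.3130; 11.3130 10.3779]
P' = Q + AᵀP(A−BK) = [20.5208 10.3130; 10.3130 11.3779]
tr(P') = 31.8988

-0.6107 0.5582 -1.6894 -1.3777


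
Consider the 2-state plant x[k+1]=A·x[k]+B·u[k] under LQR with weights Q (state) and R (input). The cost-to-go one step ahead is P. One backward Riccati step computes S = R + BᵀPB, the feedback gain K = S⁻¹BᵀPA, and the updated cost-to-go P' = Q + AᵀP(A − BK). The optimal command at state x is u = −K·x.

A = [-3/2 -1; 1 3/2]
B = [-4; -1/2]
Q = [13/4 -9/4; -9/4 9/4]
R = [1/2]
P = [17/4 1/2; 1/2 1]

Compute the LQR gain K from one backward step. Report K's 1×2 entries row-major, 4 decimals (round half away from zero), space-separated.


BᵀP = [-17.2500 -2.5000]
S = R + BᵀPB = [1/2] + [70.2500] = [70.7500]
BᵀPA = [23.3750 13.5000]
K = S⁻¹·BᵀPA = [0.3304 0.1908]
A−BK = [-0.1784 -0.2367; 1.1652 1.5954]
AᵀP(A−BK) = [1.3397 1.7898; 1.7898 2.4240]
P' = Q + AᵀP(A−BK) = [4.5897 -0.4602; -0.4602 4.6740]
tr(P') = 9.2637

0.3304 0.1908


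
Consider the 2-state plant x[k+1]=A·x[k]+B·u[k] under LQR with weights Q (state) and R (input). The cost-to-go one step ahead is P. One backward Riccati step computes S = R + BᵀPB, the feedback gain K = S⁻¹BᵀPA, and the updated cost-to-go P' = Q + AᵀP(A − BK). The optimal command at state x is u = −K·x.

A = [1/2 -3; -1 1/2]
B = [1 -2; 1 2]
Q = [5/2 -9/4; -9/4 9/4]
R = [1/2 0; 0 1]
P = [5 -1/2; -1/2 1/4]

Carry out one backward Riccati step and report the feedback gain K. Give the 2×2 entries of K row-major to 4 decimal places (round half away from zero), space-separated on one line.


BᵀP = [4.5000 -0.2500; -11.0000 1.5000]
S = R + BᵀPB = [1/2 0; 0 1] + [4.2500 -9.5000; -9.5000 25.0000] = [4.7500 -9.5000; -9.5000 26.0000]
BᵀPA = [2.5000 -13.6250; -7.0000 33.7500]
K = S⁻¹·BᵀPA = [-0.0451 -1.0113; -0.2857 0.9286]
A−BK = [-0.0263 -0.1316; -0.3835 -0.3459]
AᵀP(A−BK) = [0.1128 -0.2218; -0.2218 1.4445]
P' = Q + AᵀP(A−BK) = [2.6128 -2.4718; -2.4718 3.6945]
tr(P') = 6.3073

-0.0451 -1.0113 -0.2857 0.9286


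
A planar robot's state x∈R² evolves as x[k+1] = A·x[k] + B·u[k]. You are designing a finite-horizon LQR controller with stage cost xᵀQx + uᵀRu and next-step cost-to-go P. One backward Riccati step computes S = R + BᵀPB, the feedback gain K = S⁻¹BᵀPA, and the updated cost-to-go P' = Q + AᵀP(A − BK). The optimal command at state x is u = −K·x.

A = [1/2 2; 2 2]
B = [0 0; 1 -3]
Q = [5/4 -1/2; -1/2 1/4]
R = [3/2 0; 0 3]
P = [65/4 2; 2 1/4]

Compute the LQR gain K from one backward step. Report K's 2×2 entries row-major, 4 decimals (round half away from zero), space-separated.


BᵀP = [2.0000 0.2500; -6.0000 -0.7500]
S = R + BᵀPB = [3/2 0; 0 3] + [0.2500 -0.7500; -0.7500 2.2500] = [1.7500 -0.7500; -0.7500 5.2500]
BᵀPA = [1.5000 4.5000; -4.5000 -13.5000]
K = S⁻¹·BᵀPA = [0.5217 1.5652; -0.7826 -2.3478]
A−BK = [0.5000 2.0000; -0.8696 -6.6087]
AᵀP(A−BK) = [4.7582 14.3370; 14.3370 43.2609]
P' = Q + AᵀP(A−BK) = [6.0082 13.8370; 13.8370 43.5109]
tr(P') = 49.5190

0.5217 1.5652 -0.7826 -2.3478


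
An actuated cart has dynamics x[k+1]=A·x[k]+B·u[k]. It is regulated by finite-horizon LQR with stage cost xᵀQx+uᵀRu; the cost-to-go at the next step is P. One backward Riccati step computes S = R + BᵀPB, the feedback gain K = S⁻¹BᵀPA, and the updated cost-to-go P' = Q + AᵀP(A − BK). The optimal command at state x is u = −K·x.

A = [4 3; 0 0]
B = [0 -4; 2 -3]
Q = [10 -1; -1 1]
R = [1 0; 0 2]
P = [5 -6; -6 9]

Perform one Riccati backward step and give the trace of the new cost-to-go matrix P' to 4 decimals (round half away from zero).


17.1094

BᵀP = [-12.0000 18.0000; -2.0000 -3.0000]
S = R + BᵀPB = [1 0; 0 2] + [36.0000 -6.0000; -6.0000 17.0000] = [37.0000 -6.0000; -6.0000 19.0000]
BᵀPA = [-48.0000 -36.0000; -8.0000 -6.0000]
K = S⁻¹·BᵀPA = [-1.4393 -1.0795; -0.8756 -0.6567]
A−BK = [0.4978 0.3733; 0.2519 0.1889]
AᵀP(A−BK) = [3.9100 2.9325; 2.9325 2.1994]
P' = Q + AᵀP(A−BK) = [13.9100 1.9325; 1.9325 3.1994]
tr(P') = 17.1094


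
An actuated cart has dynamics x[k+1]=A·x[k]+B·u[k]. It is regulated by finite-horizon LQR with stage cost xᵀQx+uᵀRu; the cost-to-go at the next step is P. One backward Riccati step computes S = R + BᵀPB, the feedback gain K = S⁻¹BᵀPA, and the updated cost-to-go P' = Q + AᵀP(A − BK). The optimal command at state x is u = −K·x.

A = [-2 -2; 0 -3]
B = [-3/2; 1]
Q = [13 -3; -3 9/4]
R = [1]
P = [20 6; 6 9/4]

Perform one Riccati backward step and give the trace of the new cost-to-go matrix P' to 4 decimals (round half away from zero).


37.3492

BᵀP = [-24.0000 -6.7500]
S = R + BᵀPB = [1] + [29.2500] = [30.2500]
BᵀPA = [48.0000 68.2500]
K = S⁻¹·BᵀPA = [1.5868 2.2562]
A−BK = [0.3802 1.3843; -1.5868 -5.2562]
AᵀP(A−BK) = [3.8347 7.7025; 7.7025 18.2645]
P' = Q + AᵀP(A−BK) = [16.8347 4.7025; 4.7025 20.5145]
tr(P') = 37.3492


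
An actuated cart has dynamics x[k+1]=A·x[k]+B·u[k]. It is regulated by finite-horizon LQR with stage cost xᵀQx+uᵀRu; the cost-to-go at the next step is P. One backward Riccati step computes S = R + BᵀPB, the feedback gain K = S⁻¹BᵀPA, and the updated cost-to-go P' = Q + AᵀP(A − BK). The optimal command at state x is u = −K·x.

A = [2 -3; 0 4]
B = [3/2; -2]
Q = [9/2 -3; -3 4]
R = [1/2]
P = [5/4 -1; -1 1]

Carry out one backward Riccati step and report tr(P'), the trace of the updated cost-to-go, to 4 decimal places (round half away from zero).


BᵀP = [3.8750 -3.5000]
S = R + BᵀPB = [1/2] + [12.8125] = [13.3125]
BᵀPA = [7.7500 -25.6250]
K = S⁻¹·BᵀPA = [0.5822 -1.9249]
A−BK = [1.1268 -0.1127; 1.1643 0.1502]
AᵀP(A−BK) = [0.4883 -0.5822; -0.5822 1.9249]
P' = Q + AᵀP(A−BK) = [4.9883 -3.5822; -3.5822 5.9249]
tr(P') = 10.9131

10.9131


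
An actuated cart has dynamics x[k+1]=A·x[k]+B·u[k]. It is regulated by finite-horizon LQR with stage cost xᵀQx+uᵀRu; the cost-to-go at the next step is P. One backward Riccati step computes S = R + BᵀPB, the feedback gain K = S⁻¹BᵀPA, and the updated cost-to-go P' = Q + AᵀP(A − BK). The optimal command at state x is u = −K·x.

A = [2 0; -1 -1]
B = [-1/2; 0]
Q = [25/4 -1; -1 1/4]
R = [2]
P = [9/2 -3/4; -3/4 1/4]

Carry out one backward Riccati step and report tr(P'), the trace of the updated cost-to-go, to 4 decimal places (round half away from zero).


20.3500

BᵀP = [-2.2500 0.3750]
S = R + BᵀPB = [2] + [1.1250] = [3.1250]
BᵀPA = [-4.8750 -0.3750]
K = S⁻¹·BᵀPA = [-1.5600 -0.1200]
A−BK = [1.2200 -0.0600; -1.0000 -1.0000]
AᵀP(A−BK) = [13.6450 1.1650; 1.1650 0.2050]
P' = Q + AᵀP(A−BK) = [19.8950 0.1650; 0.1650 0.4550]
tr(P') = 20.3500


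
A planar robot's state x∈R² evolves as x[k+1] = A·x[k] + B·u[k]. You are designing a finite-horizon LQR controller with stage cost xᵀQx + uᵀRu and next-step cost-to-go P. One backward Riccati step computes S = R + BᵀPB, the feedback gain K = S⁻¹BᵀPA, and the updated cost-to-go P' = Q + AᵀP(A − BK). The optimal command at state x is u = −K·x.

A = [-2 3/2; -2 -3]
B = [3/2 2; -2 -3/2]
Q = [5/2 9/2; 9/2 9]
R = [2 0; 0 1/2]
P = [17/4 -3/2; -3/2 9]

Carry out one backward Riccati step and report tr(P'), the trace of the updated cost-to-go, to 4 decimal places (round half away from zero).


35.7740

BᵀP = [9.3750 -20.2500; 10.7500 -16.5000]
S = R + BᵀPB = [2 0; 0 1/2] + [54.5625 49.1250; 49.1250 46.2500] = [56.5625 49.1250; 49.1250 46.7500]
BᵀPA = [21.7500 74.8125; 11.5000 65.6250]
K = S⁻¹·BᵀPA = [1.9559 1.1845; -1.8093 0.1591]
A−BK = [-1.3153 -0.5949; -0.8021 -0.3924]
AᵀP(A−BK) = [19.2658 9.1579; 9.1579 5.0083]
P' = Q + AᵀP(A−BK) = [21.7658 13.6579; 13.6579 14.0083]
tr(P') = 35.7740


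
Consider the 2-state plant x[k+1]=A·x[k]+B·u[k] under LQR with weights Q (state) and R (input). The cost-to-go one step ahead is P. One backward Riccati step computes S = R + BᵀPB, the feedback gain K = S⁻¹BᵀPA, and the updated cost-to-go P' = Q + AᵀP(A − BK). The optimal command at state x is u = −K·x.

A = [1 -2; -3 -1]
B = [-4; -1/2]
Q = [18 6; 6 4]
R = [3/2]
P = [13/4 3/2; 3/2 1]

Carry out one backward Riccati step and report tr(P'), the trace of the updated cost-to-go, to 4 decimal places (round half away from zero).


BᵀP = [-13.7500 -6.5000]
S = R + BᵀPB = [3/2] + [58.2500] = [59.7500]
BᵀPA = [5.7500 34.0000]
K = S⁻¹·BᵀPA = [0.0962 0.5690]
A−BK = [1.3849 0.2762; -2.9519 -0.7155]
AᵀP(A−BK) = [2.6967 0.7280; 0.7280 0.6527]
P' = Q + AᵀP(A−BK) = [20.6967 6.7280; 6.7280 4.6527]
tr(P') = 25.3494

25.3494


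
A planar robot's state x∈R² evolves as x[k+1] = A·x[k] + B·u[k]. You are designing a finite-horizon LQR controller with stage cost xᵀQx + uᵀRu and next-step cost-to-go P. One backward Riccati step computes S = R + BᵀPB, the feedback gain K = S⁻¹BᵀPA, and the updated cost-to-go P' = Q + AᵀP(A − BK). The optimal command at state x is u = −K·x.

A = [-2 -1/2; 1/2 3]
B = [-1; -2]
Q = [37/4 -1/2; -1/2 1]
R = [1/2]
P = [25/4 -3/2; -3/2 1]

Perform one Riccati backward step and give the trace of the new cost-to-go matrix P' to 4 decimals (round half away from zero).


45.3355

BᵀP = [-3.2500 -0.5000]
S = R + BᵀPB = [1/2] + [4.2500] = [4.7500]
BᵀPA = [6.2500 0.1250]
K = S⁻¹·BᵀPA = [1.3158 0.0263]
A−BK = [-0.6842 -0.4737; 3.1316 3.0526]
AᵀP(A−BK) = [20.0263 16.9605; 16.9605 15.0592]
P' = Q + AᵀP(A−BK) = [29.2763 16.4605; 16.4605 16.0592]
tr(P') = 45.3355


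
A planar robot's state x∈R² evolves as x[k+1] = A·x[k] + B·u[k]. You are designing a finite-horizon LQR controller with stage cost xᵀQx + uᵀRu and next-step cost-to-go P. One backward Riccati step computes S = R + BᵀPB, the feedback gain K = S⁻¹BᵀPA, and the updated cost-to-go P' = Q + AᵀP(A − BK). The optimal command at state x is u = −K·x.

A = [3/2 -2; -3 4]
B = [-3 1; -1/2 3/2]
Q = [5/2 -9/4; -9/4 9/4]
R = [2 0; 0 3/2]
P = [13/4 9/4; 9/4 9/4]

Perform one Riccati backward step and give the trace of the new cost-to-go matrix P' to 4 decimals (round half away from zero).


15.2097

BᵀP = [-10.8750 -7.8750; 6.6250 5.6250]
S = R + BᵀPB = [2 0; 0 3/2] + [36.5625 -22.6875; -22.6875 15.0625] = [38.5625 -22.6875; -22.6875 16.5625]
BᵀPA = [7.3125 -9.7500; -6.9375 9.2500]
K = S⁻¹·BᵀPA = [-0.2927 0.3902; -0.8198 1.0930]
A−BK = [1.4418 -1.9224; -1.9167 2.5556]
AᵀP(A−BK) = [3.7655 -5.0207; -5.0207 6.6942]
P' = Q + AᵀP(A−BK) = [6.2655 -7.2707; -7.2707 8.9442]
tr(P') = 15.2097


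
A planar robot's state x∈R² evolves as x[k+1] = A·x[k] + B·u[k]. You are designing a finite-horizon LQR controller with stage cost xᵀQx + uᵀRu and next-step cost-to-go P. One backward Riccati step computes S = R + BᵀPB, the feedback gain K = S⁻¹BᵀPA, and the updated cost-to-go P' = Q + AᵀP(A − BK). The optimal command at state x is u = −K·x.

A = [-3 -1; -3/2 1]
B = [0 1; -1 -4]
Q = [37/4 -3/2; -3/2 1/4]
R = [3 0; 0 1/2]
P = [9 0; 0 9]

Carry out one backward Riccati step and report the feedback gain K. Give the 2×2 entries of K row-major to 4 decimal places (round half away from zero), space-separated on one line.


BᵀP = [0.0000 -9.0000; 9.0000 -36.0000]
S = R + BᵀPB = [3 0; 0 1/2] + [9.0000 36.0000; 36.0000 153.0000] = [12.0000 36.0000; 36.0000 153.5000]
BᵀPA = [13.5000 -9.0000; 27.0000 -45.0000]
K = S⁻¹·BᵀPA = [2.0151 0.4368; -0.2967 -0.3956]
A−BK = [-2.7033 -0.6044; -0.6717 -0.1456]
AᵀP(A−BK) = [82.0570 18.2843; 18.2843 4.1291]
P' = Q + AᵀP(A−BK) = [91.3070 16.7843; 16.7843 4.3791]
tr(P') = 95.6861

2.0151 0.4368 -0.2967 -0.3956


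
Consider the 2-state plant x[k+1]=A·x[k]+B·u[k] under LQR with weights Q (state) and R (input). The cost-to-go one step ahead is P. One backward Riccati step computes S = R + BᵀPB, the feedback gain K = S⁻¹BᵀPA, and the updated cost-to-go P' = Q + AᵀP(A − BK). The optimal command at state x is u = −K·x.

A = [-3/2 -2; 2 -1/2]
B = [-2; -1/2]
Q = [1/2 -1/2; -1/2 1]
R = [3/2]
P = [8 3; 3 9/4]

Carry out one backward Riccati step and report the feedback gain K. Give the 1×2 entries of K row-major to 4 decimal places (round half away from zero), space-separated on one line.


BᵀP = [-17.5000 -7.1250]
S = R + BᵀPB = [3/2] + [38.5625] = [40.0625]
BᵀPA = [12.0000 38.5625]
K = S⁻¹·BᵀPA = [0.2995 0.9626]
A−BK = [-0.9009 -0.0749; 2.1498 -0.0187]
AᵀP(A−BK) = [5.4056 0.4493; 0.4493 1.4438]
P' = Q + AᵀP(A−BK) = [5.9056 -0.0507; -0.0507 2.4438]
tr(P') = 8.3495

0.2995 0.9626


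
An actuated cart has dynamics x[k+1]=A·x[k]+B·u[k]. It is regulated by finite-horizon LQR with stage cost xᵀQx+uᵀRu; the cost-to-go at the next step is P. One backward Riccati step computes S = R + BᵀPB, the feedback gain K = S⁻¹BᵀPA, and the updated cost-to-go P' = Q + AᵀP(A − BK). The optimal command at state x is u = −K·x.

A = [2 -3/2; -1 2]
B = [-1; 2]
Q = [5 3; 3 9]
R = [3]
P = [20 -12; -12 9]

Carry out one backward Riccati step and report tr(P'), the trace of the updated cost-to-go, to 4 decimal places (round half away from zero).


BᵀP = [-44.0000 30.0000]
S = R + BᵀPB = [3] + [104.0000] = [107.0000]
BᵀPA = [-118.0000 126.0000]
K = S⁻¹·BᵀPA = [-1.1028 1.1776]
A−BK = [0.8972 -0.3224; 1.2056 -0.3551]
AᵀP(A−BK) = [6.8692 -5.0467; -5.0467 4.6262]
P' = Q + AᵀP(A−BK) = [11.8692 -2.0467; -2.0467 13.6262]
tr(P') = 25.4953

25.4953
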